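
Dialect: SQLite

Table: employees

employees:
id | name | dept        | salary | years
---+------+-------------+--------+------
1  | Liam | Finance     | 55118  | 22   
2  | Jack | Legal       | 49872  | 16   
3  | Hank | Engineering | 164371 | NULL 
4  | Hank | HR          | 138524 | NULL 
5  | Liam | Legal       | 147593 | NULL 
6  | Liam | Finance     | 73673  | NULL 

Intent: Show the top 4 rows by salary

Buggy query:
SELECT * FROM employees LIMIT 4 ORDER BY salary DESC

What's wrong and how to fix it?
Bug: ORDER BY cannot follow LIMIT; LIMIT is the final clause

Fix: Swap the clauses: ORDER BY first, then LIMIT

Corrected query:
SELECT * FROM employees ORDER BY salary DESC LIMIT 4

Result:
id | name | dept        | salary | years
---+------+-------------+--------+------
3  | Hank | Engineering | 164371 | NULL 
5  | Liam | Legal       | 147593 | NULL 
4  | Hank | HR          | 138524 | NULL 
6  | Liam | Finance     | 73673  | NULL 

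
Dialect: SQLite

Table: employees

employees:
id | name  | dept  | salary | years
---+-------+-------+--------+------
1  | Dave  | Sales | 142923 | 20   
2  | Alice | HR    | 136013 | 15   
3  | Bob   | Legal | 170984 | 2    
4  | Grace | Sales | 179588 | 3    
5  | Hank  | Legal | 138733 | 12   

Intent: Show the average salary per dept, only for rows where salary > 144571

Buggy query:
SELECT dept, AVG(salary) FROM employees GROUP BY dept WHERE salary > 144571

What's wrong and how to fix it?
Bug: WHERE cannot follow GROUP BY

Fix: Move the WHERE clause before GROUP BY

Corrected query:
SELECT dept, AVG(salary) FROM employees WHERE salary > 144571 GROUP BY dept

Result:
dept  | AVG(salary)
------+------------
Legal | 170984     
Sales | 179588     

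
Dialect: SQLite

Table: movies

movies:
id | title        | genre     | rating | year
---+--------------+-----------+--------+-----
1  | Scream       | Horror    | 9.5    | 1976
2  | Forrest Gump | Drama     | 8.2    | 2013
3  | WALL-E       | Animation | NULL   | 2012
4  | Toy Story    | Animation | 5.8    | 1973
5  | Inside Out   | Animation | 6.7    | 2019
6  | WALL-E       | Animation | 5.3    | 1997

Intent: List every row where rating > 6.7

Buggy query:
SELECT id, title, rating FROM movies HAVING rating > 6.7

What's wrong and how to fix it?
Bug: This is a non-aggregate query (no GROUP BY, no aggregates), so in SQLite the HAVING clause is invalid here; a row-level condition belongs in WHERE

Fix: Replace HAVING with WHERE since the condition applies to individual rows

Corrected query:
SELECT id, title, rating FROM movies WHERE rating > 6.7

Result:
id | title        | rating
---+--------------+-------
1  | Scream       | 9.5   
2  | Forrest Gump | 8.2   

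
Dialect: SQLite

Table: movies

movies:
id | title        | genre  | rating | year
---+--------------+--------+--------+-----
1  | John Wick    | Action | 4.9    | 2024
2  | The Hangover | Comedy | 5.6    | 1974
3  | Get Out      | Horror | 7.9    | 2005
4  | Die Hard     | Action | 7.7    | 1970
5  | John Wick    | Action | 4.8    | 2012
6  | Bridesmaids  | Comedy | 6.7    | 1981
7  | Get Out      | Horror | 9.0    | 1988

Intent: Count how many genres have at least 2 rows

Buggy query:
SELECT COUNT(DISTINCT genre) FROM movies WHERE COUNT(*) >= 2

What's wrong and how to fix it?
Bug: COUNT(*) cannot appear in WHERE; the per-group count doesn't exist yet

Fix: Group first with HAVING COUNT(*) >= 2, then COUNT the resulting groups

Corrected query:
SELECT COUNT(*) FROM (SELECT genre FROM movies GROUP BY genre HAVING COUNT(*) >= 2)

Result:
COUNT(*)
--------
3       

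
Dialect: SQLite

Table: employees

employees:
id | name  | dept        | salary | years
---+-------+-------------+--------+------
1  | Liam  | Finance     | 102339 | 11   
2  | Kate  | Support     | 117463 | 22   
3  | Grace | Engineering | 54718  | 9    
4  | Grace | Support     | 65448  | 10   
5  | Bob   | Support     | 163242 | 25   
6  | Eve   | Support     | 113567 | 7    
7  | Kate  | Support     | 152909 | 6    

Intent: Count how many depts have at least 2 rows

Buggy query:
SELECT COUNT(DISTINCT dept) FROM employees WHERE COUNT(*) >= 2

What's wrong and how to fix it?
Bug: WHERE filters individual rows, not groups, so a group-level COUNT is invalid there

Fix: Use a subquery that GROUPs and filters with HAVING, then count its rows

Corrected query:
SELECT COUNT(*) FROM (SELECT dept FROM employees GROUP BY dept HAVING COUNT(*) >= 2)

Result:
COUNT(*)
--------
1       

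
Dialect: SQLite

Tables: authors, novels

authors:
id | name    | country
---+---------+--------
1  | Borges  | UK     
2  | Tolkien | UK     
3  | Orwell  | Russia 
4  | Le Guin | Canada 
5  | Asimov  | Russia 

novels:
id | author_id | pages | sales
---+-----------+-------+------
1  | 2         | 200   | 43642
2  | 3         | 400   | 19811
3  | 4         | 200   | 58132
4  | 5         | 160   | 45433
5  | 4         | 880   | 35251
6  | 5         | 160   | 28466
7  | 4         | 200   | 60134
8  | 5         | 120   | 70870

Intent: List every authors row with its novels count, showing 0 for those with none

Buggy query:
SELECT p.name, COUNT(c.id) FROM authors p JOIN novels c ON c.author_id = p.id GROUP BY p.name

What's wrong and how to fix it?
Bug: An inner join excludes parents with zero children

Fix: Switch to LEFT JOIN to retain unmatched parent rows

Corrected query:
SELECT p.name, COUNT(c.id) FROM authors p LEFT JOIN novels c ON c.author_id = p.id GROUP BY p.name

Result:
name    | COUNT(c.id)
--------+------------
Asimov  | 3          
Borges  | 0          
Le Guin | 3          
Orwell  | 1          
Tolkien | 1          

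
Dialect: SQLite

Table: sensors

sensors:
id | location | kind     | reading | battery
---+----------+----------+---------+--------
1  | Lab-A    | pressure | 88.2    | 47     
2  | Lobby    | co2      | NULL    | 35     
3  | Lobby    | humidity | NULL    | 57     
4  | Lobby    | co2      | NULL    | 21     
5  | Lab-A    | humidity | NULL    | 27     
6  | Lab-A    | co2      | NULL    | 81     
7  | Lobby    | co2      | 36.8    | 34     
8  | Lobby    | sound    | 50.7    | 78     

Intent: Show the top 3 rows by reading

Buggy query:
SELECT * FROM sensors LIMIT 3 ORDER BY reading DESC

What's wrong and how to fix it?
Bug: LIMIT must come after ORDER BY

Fix: Swap the clauses: ORDER BY first, then LIMIT

Corrected query:
SELECT * FROM sensors ORDER BY reading DESC LIMIT 3

Result:
id | location | kind     | reading | battery
---+----------+----------+---------+--------
1  | Lab-A    | pressure | 88.2    | 47     
8  | Lobby    | sound    | 50.7    | 78     
7  | Lobby    | co2      | 36.8    | 34     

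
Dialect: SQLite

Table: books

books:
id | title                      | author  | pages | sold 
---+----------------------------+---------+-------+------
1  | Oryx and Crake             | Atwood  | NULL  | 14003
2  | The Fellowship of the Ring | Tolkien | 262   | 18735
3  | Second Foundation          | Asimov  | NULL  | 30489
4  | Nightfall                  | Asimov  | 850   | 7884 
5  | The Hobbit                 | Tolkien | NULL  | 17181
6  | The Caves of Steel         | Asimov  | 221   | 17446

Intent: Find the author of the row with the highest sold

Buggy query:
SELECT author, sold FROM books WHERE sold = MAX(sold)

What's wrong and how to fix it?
Bug: WHERE is evaluated per row; an aggregate over the whole table isn't defined there

Fix: Use a subquery: WHERE sold = (SELECT MAX(sold) FROM books)

Corrected query:
SELECT author, sold FROM books WHERE sold = (SELECT MAX(sold) FROM books)

Result:
author | sold 
-------+------
Asimov | 30489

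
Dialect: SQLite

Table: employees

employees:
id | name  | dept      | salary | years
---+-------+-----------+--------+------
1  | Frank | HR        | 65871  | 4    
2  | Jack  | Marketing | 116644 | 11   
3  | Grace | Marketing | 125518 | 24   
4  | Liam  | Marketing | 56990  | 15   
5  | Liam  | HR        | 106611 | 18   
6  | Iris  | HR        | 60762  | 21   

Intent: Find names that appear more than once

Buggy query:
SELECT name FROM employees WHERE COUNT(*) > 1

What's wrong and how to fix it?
Bug: WHERE can't reference COUNT(*); aggregates are computed after WHERE

Fix: Group first, then use HAVING for the count condition

Corrected query:
SELECT name FROM employees GROUP BY name HAVING COUNT(*) > 1

Result:
name
----
Liam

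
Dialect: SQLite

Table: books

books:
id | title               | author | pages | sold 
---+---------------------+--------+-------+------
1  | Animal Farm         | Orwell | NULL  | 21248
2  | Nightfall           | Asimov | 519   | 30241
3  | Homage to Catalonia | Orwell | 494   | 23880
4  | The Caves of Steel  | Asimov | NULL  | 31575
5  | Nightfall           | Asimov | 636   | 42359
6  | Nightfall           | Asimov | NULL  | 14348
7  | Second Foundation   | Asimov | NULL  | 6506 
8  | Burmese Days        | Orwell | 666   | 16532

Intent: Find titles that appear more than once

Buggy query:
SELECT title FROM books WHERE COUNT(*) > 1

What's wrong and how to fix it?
Bug: COUNT(*) is an aggregate and cannot be used in WHERE

Fix: Group first, then use HAVING for the count condition

Corrected query:
SELECT title FROM books GROUP BY title HAVING COUNT(*) > 1

Result:
title    
---------
Nightfall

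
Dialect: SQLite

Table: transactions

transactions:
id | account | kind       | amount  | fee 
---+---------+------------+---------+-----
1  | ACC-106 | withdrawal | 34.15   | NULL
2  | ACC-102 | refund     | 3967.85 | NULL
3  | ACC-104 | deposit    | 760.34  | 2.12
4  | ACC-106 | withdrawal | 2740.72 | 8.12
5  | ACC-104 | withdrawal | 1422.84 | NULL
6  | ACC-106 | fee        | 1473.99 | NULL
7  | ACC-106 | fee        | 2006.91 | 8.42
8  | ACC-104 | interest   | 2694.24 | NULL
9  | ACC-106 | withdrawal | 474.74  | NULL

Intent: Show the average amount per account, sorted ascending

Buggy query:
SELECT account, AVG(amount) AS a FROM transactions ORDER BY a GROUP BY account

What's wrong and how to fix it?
Bug: ORDER BY appears before GROUP BY; SQL clause order requires GROUP BY first

Fix: Move ORDER BY to the end, after GROUP BY

Corrected query:
SELECT account, AVG(amount) AS a FROM transactions GROUP BY account ORDER BY a

Result:
account | a          
--------+------------
ACC-106 | 1346.102   
ACC-104 | 1625.806667
ACC-102 | 3967.85    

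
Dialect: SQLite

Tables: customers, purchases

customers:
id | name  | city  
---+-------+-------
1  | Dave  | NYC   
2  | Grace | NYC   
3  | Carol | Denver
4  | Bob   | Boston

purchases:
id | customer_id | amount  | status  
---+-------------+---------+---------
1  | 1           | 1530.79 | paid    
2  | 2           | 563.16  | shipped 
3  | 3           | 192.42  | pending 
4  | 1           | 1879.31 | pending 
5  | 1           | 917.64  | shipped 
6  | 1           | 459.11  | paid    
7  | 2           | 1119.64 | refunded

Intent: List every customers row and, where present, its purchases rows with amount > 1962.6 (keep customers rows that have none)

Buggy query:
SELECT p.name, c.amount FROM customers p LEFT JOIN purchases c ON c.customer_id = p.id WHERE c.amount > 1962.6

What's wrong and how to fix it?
Bug: Filtering c.amount in WHERE discards the NULL rows produced by LEFT JOIN, turning it into an inner join

Fix: Put 'c.amount > 1962.6' in the JOIN's ON clause instead of WHERE

Corrected query:
SELECT p.name, c.amount FROM customers p LEFT JOIN purchases c ON c.customer_id = p.id AND c.amount > 1962.6

Result:
name  | amount
------+-------
Dave  | NULL  
Grace | NULL  
Carol | NULL  
Bob   | NULL  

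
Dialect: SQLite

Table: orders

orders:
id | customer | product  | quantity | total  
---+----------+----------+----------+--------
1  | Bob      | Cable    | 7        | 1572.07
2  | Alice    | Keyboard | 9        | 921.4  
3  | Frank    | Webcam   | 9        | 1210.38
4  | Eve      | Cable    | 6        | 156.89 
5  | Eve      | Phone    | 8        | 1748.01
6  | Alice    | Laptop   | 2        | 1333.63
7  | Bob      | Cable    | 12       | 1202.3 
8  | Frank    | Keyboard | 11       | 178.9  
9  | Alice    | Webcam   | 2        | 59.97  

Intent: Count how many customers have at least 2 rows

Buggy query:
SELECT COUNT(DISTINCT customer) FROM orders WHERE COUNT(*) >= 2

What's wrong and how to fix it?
Bug: WHERE filters individual rows, not groups, so a group-level COUNT is invalid there

Fix: Group first with HAVING COUNT(*) >= 2, then COUNT the resulting groups

Corrected query:
SELECT COUNT(*) FROM (SELECT customer FROM orders GROUP BY customer HAVING COUNT(*) >= 2)

Result:
COUNT(*)
--------
4       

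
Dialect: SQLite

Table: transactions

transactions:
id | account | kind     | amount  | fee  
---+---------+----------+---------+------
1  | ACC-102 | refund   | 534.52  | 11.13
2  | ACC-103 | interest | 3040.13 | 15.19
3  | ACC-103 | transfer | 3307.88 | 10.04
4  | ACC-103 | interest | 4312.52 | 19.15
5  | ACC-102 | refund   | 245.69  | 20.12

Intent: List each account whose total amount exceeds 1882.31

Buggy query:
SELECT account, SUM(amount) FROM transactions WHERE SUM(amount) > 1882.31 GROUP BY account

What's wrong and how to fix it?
Bug: SUM(amount) is an aggregate, but WHERE filters rows before aggregation

Fix: Use HAVING (which filters groups after aggregation) instead of WHERE

Corrected query:
SELECT account, SUM(amount) FROM transactions GROUP BY account HAVING SUM(amount) > 1882.31

Result:
account | SUM(amount)
--------+------------
ACC-103 | 10660.53   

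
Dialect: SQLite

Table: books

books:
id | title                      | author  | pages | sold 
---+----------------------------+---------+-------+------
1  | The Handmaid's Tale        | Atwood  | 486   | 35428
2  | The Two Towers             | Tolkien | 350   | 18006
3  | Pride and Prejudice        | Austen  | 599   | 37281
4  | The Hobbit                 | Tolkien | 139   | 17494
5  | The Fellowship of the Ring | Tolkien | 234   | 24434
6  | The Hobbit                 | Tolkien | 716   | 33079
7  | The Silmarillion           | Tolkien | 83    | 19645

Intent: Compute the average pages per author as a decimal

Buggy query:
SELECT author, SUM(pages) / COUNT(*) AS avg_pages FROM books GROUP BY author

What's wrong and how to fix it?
Bug: Both operands are integers, so '/' performs integer division and truncates

Fix: Cast one side to REAL so the division keeps the fractional part

Corrected query:
SELECT author, SUM(pages) * 1.0 / COUNT(*) AS avg_pages FROM books GROUP BY author

Result:
author  | avg_pages
--------+----------
Atwood  | 486      
Austen  | 599      
Tolkien | 304.4    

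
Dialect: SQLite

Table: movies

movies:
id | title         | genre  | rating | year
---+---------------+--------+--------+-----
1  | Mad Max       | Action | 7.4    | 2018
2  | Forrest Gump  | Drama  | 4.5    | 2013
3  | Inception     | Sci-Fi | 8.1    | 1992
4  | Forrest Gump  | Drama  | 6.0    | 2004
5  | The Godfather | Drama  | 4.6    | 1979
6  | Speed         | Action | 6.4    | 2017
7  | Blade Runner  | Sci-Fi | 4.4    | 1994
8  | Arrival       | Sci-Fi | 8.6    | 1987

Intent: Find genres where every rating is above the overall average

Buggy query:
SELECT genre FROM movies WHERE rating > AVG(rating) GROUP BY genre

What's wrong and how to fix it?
Bug: WHERE evaluates per row before aggregation, so AVG() is unavailable

Fix: Use a subquery for AVG and a HAVING MIN(...) filter so the condition holds for every row in the group

Corrected query:
SELECT genre FROM movies GROUP BY genre HAVING MIN(rating) > (SELECT AVG(rating) FROM movies)

Result:
genre 
------
Action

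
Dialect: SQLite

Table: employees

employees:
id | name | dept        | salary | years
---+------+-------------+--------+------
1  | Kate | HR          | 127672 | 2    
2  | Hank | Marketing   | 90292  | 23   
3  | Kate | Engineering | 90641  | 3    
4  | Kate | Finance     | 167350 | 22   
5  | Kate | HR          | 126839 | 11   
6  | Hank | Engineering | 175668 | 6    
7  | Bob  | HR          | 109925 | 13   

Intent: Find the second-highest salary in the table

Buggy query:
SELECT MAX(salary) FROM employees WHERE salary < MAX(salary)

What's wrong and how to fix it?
Bug: MAX(salary) on the right of the comparison is an aggregate-in-WHERE error

Fix: Put the inner MAX in a scalar subquery

Corrected query:
SELECT MAX(salary) FROM employees WHERE salary < (SELECT MAX(salary) FROM employees)

Result:
MAX(salary)
-----------
167350     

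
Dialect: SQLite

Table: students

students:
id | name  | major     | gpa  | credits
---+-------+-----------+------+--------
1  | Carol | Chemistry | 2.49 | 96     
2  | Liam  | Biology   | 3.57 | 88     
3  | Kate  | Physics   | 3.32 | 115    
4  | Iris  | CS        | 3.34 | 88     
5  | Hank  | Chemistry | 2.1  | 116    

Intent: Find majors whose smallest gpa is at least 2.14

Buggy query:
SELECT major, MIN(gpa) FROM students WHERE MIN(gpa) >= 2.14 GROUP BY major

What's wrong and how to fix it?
Bug: MIN() in WHERE is a misuse of aggregate

Fix: Replace WHERE with HAVING after the GROUP BY

Corrected query:
SELECT major, MIN(gpa) FROM students GROUP BY major HAVING MIN(gpa) >= 2.14

Result:
major   | MIN(gpa)
--------+---------
Biology | 3.57    
CS      | 3.34    
Physics | 3.32    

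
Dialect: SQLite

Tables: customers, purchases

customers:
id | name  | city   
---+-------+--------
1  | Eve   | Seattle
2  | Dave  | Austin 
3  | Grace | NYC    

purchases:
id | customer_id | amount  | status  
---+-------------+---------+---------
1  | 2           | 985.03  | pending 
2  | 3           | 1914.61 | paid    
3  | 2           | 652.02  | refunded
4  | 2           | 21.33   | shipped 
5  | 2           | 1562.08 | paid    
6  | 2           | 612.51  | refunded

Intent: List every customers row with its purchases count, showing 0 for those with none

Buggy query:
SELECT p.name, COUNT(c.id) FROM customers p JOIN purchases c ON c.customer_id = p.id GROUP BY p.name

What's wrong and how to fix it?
Bug: INNER JOIN drops customers rows that have no matching purchases rows

Fix: Switch to LEFT JOIN to retain unmatched parent rows

Corrected query:
SELECT p.name, COUNT(c.id) FROM customers p LEFT JOIN purchases c ON c.customer_id = p.id GROUP BY p.name

Result:
name  | COUNT(c.id)
------+------------
Dave  | 5          
Eve   | 0          
Grace | 1          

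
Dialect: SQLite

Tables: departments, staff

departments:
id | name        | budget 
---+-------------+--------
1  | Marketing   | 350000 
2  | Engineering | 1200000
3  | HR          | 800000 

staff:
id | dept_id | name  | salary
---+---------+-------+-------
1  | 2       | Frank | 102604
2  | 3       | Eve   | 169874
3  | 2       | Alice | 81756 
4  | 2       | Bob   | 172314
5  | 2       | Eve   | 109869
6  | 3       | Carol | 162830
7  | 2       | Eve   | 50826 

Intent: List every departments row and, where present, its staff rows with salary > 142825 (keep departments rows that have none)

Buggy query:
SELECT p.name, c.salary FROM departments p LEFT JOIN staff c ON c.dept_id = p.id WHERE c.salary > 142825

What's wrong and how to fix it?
Bug: Filtering c.salary in WHERE discards the NULL rows produced by LEFT JOIN, turning it into an inner join

Fix: Move the right-table condition into the ON clause so unmatched parents are kept

Corrected query:
SELECT p.name, c.salary FROM departments p LEFT JOIN staff c ON c.dept_id = p.id AND c.salary > 142825

Result:
name        | salary
------------+-------
Marketing   | NULL  
Engineering | 172314
HR          | 162830
HR          | 169874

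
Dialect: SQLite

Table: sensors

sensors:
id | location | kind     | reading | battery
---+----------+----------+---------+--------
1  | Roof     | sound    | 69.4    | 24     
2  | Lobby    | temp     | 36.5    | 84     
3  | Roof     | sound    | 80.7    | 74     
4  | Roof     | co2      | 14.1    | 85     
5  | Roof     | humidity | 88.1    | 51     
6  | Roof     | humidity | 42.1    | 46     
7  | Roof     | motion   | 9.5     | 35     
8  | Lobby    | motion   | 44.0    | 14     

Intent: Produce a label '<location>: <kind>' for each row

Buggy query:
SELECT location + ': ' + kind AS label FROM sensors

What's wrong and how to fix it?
Bug: '+' is numeric addition; on text columns SQLite converts them to 0 instead of concatenating

Fix: Use the || operator for string concatenation

Corrected query:
SELECT location || ': ' || kind AS label FROM sensors

Result:
label         
--------------
Roof: sound   
Lobby: temp   
Roof: sound   
Roof: co2     
Roof: humidity
Roof: humidity
Roof: motion  
Lobby: motion 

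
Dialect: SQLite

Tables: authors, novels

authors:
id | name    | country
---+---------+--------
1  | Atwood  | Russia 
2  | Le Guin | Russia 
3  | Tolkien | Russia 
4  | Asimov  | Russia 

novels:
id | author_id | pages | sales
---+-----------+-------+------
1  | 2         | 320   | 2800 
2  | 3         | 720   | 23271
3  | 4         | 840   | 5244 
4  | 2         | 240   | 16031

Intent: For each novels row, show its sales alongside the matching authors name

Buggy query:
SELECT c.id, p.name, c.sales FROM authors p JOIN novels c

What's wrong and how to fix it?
Bug: JOIN with no ON clause produces a cartesian product; every novels row pairs with every authors row

Fix: Add ON c.author_id = p.id to the JOIN

Corrected query:
SELECT c.id, p.name, c.sales FROM authors p JOIN novels c ON c.author_id = p.id

Result:
id | name    | sales
---+---------+------
1  | Le Guin | 2800 
2  | Tolkien | 23271
3  | Asimov  | 5244 
4  | Le Guin | 16031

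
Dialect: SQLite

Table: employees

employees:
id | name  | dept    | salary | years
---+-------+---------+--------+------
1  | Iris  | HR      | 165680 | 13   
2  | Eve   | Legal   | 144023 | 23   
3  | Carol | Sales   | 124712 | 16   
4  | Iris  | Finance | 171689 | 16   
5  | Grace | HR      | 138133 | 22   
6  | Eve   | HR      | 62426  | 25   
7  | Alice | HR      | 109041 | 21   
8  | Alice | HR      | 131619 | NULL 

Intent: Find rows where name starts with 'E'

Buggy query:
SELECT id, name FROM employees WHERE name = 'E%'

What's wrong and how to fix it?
Bug: Wildcards only work with LIKE; '=' treats '%' as a literal character

Fix: Replace '=' with LIKE so 'E%' is treated as a pattern

Corrected query:
SELECT id, name FROM employees WHERE name LIKE 'E%'

Result:
id | name
---+-----
2  | Eve 
6  | Eve 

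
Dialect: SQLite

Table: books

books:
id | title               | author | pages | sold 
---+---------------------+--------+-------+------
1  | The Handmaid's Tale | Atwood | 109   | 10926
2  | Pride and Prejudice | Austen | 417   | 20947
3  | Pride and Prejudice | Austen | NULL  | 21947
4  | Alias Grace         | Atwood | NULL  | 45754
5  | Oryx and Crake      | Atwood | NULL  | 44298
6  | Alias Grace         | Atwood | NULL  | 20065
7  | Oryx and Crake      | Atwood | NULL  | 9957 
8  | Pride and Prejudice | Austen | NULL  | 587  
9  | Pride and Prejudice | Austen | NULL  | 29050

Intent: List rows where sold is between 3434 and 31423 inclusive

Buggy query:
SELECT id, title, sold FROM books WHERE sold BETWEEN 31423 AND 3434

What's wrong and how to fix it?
Bug: The bounds are reversed; BETWEEN a AND b requires a <= b to match anything

Fix: Swap the bounds so the smaller value comes first

Corrected query:
SELECT id, title, sold FROM books WHERE sold BETWEEN 3434 AND 31423

Result:
id | title               | sold 
---+---------------------+------
1  | The Handmaid's Tale | 10926
2  | Pride and Prejudice | 20947
3  | Pride and Prejudice | 21947
6  | Alias Grace         | 20065
7  | Oryx and Crake      | 9957 
9  | Pride and Prejudice | 29050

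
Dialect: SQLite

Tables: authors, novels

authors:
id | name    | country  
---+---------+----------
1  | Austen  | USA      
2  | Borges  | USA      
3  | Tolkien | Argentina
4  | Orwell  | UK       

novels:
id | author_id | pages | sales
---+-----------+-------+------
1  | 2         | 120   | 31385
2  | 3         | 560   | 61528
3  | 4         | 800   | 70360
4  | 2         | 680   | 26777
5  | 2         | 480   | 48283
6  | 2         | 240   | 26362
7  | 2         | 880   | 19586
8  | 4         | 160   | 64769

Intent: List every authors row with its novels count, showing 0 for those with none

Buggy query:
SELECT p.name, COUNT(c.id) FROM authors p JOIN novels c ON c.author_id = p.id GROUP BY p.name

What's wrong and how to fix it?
Bug: An inner join excludes parents with zero children

Fix: Use LEFT JOIN so parents without children still appear (COUNT(c.id) gives 0)

Corrected query:
SELECT p.name, COUNT(c.id) FROM authors p LEFT JOIN novels c ON c.author_id = p.id GROUP BY p.name

Result:
name    | COUNT(c.id)
--------+------------
Austen  | 0          
Borges  | 5          
Orwell  | 2          
Tolkien | 1          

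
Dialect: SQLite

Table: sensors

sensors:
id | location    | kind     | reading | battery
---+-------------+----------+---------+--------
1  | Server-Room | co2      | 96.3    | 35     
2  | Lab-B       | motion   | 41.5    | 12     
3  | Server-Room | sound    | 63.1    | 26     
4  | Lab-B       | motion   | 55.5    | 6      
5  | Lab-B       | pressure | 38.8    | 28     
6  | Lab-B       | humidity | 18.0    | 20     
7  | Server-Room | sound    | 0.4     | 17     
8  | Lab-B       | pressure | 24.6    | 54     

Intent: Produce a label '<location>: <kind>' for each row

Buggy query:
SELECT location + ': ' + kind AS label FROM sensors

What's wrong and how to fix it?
Bug: SQLite uses || for string concatenation; + coerces text to numbers (yielding 0)

Fix: Use the || operator for string concatenation

Corrected query:
SELECT location || ': ' || kind AS label FROM sensors

Result:
label             
------------------
Server-Room: co2  
Lab-B: motion     
Server-Room: sound
Lab-B: motion     
Lab-B: pressure   
Lab-B: humidity   
Server-Room: sound
Lab-B: pressure   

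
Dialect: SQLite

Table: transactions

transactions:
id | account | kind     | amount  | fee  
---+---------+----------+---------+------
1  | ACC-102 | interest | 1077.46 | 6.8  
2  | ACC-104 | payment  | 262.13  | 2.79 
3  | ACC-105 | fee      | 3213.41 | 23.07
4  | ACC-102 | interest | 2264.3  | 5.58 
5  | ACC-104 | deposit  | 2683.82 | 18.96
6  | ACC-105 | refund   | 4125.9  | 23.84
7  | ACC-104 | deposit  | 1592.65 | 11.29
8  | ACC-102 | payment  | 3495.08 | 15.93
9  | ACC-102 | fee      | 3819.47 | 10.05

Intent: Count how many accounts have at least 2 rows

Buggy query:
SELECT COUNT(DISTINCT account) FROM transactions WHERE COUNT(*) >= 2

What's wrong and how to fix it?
Bug: COUNT(*) cannot appear in WHERE; the per-group count doesn't exist yet

Fix: Use a subquery that GROUPs and filters with HAVING, then count its rows

Corrected query:
SELECT COUNT(*) FROM (SELECT account FROM transactions GROUP BY account HAVING COUNT(*) >= 2)

Result:
COUNT(*)
--------
3       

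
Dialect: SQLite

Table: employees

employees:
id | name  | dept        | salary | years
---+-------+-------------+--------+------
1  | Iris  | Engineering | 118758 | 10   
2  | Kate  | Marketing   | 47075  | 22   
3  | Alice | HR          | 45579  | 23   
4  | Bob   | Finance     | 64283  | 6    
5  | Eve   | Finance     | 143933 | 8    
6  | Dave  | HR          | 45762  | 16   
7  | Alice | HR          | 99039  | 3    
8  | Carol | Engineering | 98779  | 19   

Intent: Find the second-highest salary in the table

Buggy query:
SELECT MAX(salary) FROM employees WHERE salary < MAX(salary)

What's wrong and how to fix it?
Bug: MAX(salary) on the right of the comparison is an aggregate-in-WHERE error

Fix: Compute the overall MAX in a subquery, then take MAX of rows below it

Corrected query:
SELECT MAX(salary) FROM employees WHERE salary < (SELECT MAX(salary) FROM employees)

Result:
MAX(salary)
-----------
118758     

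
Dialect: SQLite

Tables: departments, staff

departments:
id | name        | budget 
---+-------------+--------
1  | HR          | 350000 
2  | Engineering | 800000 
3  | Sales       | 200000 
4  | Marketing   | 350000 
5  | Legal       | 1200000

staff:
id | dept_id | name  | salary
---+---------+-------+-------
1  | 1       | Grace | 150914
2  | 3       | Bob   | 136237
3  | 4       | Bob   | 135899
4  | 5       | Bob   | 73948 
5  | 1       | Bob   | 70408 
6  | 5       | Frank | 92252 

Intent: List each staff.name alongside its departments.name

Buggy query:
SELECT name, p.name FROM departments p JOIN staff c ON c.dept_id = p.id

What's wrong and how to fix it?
Bug: 'name' exists in both joined tables, so the database can't tell which one is meant

Fix: Prefix ambiguous columns with the table alias

Corrected query:
SELECT c.name, p.name FROM departments p JOIN staff c ON c.dept_id = p.id

Result:
name  | name     
------+----------
Grace | HR       
Bob   | Sales    
Bob   | Marketing
Bob   | Legal    
Bob   | HR       
Frank | Legal    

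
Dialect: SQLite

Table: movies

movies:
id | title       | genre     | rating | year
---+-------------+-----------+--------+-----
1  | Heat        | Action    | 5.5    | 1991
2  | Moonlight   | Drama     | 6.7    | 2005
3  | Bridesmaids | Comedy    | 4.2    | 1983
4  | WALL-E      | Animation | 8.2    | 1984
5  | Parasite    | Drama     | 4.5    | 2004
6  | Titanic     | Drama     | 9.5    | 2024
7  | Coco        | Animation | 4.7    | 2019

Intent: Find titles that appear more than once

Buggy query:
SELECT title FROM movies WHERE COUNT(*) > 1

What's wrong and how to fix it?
Bug: COUNT(*) is an aggregate and cannot be used in WHERE

Fix: GROUP BY title, then filter groups with HAVING COUNT(*) > 1

Corrected query:
SELECT title FROM movies GROUP BY title HAVING COUNT(*) > 1

Result:
(no rows)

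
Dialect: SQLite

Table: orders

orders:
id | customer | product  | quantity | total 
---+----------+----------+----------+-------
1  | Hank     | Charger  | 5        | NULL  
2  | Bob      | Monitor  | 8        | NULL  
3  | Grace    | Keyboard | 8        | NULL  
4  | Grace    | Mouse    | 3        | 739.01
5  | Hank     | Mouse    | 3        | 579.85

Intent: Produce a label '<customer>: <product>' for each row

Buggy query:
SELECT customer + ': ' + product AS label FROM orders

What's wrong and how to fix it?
Bug: '+' is numeric addition; on text columns SQLite converts them to 0 instead of concatenating

Fix: Use the || operator for string concatenation

Corrected query:
SELECT customer || ': ' || product AS label FROM orders

Result:
label          
---------------
Hank: Charger  
Bob: Monitor   
Grace: Keyboard
Grace: Mouse   
Hank: Mouse    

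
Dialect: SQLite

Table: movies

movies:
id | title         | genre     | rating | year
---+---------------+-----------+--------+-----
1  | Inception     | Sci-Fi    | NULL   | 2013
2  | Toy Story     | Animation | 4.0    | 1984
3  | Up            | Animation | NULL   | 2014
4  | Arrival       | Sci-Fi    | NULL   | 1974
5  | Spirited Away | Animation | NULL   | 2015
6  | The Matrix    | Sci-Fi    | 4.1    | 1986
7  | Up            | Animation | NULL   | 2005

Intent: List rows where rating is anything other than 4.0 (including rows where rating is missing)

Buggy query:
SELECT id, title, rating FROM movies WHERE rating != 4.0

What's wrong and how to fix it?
Bug: 'rating != 4.0' is unknown when rating is NULL, so NULL rows are silently excluded

Fix: Handle NULL separately with IS NULL alongside the inequality

Corrected query:
SELECT id, title, rating FROM movies WHERE rating != 4.0 OR rating IS NULL

Result:
id | title         | rating
---+---------------+-------
1  | Inception     | NULL  
3  | Up            | NULL  
4  | Arrival       | NULL  
5  | Spirited Away | NULL  
6  | The Matrix    | 4.1   
7  | Up            | NULL  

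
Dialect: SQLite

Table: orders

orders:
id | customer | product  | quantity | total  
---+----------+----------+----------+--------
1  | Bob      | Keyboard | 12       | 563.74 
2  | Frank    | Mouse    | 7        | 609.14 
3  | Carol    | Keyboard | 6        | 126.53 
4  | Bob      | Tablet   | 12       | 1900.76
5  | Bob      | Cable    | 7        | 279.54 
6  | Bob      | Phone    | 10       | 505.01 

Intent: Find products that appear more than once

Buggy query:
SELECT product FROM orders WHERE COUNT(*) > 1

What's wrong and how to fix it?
Bug: COUNT(*) is an aggregate and cannot be used in WHERE

Fix: GROUP BY product, then filter groups with HAVING COUNT(*) > 1

Corrected query:
SELECT product FROM orders GROUP BY product HAVING COUNT(*) > 1

Result:
product 
--------
Keyboard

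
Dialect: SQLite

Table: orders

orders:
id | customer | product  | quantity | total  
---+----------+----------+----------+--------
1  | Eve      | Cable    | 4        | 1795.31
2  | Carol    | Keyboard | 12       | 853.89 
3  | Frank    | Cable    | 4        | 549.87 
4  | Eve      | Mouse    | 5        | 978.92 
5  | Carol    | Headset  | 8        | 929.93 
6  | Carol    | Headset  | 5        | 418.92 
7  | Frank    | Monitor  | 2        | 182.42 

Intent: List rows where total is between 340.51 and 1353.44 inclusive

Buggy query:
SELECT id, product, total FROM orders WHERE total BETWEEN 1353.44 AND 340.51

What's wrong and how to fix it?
Bug: BETWEEN expects the lower bound first; with 1353.44 AND 340.51 the range is empty

Fix: Swap the bounds so the smaller value comes first

Corrected query:
SELECT id, product, total FROM orders WHERE total BETWEEN 340.51 AND 1353.44

Result:
id | product  | total 
---+----------+-------
2  | Keyboard | 853.89
3  | Cable    | 549.87
4  | Mouse    | 978.92
5  | Headset  | 929.93
6  | Headset  | 418.92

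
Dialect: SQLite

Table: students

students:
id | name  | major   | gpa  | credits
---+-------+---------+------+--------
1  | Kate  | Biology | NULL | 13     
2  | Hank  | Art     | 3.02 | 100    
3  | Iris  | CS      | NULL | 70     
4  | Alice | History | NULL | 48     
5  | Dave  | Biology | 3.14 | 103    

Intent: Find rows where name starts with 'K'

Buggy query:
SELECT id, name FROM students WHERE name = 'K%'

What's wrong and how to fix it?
Bug: Wildcards only work with LIKE; '=' treats '%' as a literal character

Fix: Replace '=' with LIKE so 'K%' is treated as a pattern

Corrected query:
SELECT id, name FROM students WHERE name LIKE 'K%'

Result:
id | name
---+-----
1  | Kate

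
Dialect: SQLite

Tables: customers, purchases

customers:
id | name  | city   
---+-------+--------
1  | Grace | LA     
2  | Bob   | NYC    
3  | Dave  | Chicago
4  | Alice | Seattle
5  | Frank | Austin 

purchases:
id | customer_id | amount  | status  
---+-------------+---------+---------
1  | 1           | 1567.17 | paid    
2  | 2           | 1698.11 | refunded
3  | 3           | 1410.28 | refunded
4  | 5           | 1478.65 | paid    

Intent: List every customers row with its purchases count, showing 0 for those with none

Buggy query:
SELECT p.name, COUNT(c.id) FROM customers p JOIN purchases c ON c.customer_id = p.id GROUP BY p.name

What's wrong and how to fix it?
Bug: An inner join excludes parents with zero children

Fix: Use LEFT JOIN so parents without children still appear (COUNT(c.id) gives 0)

Corrected query:
SELECT p.name, COUNT(c.id) FROM customers p LEFT JOIN purchases c ON c.customer_id = p.id GROUP BY p.name

Result:
name  | COUNT(c.id)
------+------------
Alice | 0          
Bob   | 1          
Dave  | 1          
Frank | 1          
Grace | 1          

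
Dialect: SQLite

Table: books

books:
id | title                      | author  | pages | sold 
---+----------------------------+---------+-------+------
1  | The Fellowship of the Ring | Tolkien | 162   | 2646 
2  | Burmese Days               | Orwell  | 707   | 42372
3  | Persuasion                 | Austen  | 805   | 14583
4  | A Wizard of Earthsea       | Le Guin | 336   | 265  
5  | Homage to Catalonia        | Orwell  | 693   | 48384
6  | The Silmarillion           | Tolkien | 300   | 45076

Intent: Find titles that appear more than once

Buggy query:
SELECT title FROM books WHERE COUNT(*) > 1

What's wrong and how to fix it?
Bug: WHERE can't reference COUNT(*); aggregates are computed after WHERE

Fix: GROUP BY title, then filter groups with HAVING COUNT(*) > 1

Corrected query:
SELECT title FROM books GROUP BY title HAVING COUNT(*) > 1

Result:
(no rows)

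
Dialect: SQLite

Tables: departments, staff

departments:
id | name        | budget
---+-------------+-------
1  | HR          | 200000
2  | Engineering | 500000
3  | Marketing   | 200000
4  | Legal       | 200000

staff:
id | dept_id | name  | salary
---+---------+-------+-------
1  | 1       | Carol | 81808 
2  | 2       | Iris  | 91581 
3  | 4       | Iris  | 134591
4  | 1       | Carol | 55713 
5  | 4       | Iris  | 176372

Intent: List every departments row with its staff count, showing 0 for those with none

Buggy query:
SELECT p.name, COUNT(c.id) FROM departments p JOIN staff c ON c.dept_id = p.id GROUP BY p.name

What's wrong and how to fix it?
Bug: An inner join excludes parents with zero children

Fix: Switch to LEFT JOIN to retain unmatched parent rows

Corrected query:
SELECT p.name, COUNT(c.id) FROM departments p LEFT JOIN staff c ON c.dept_id = p.id GROUP BY p.name

Result:
name        | COUNT(c.id)
------------+------------
Engineering | 1          
HR          | 2          
Legal       | 2          
Marketing   | 0          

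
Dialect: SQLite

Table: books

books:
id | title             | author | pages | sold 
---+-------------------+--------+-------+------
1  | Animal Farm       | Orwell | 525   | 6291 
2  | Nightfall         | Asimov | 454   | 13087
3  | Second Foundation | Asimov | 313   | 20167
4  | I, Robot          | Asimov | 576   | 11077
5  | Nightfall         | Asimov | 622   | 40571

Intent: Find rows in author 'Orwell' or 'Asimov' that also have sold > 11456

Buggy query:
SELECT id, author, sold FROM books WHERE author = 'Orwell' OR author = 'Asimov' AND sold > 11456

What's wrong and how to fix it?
Bug: AND binds tighter than OR, so this parses as author = 'Orwell' OR (author = 'Asimov' AND sold > 11456)

Fix: Add parentheses around the OR so the AND applies to both alternatives

Corrected query:
SELECT id, author, sold FROM books WHERE (author = 'Orwell' OR author = 'Asimov') AND sold > 11456

Result:
id | author | sold 
---+--------+------
2  | Asimov | 13087
3  | Asimov | 20167
5  | Asimov | 40571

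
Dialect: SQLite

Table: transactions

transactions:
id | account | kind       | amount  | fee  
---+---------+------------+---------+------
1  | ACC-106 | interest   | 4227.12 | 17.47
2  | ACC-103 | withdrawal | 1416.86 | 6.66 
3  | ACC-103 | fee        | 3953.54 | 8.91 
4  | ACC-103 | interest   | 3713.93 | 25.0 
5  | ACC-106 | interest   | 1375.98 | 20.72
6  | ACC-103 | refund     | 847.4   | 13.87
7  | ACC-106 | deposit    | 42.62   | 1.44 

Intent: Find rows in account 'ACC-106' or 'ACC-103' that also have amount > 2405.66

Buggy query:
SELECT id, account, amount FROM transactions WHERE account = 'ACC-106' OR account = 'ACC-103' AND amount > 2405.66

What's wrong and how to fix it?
Bug: AND binds tighter than OR, so this parses as account = 'ACC-106' OR (account = 'ACC-103' AND amount > 2405.66)

Fix: Group the OR with parentheses (or use IN), then AND the threshold

Corrected query:
SELECT id, account, amount FROM transactions WHERE (account = 'ACC-106' OR account = 'ACC-103') AND amount > 2405.66

Result:
id | account | amount 
---+---------+--------
1  | ACC-106 | 4227.12
3  | ACC-103 | 3953.54
4  | ACC-103 | 3713.93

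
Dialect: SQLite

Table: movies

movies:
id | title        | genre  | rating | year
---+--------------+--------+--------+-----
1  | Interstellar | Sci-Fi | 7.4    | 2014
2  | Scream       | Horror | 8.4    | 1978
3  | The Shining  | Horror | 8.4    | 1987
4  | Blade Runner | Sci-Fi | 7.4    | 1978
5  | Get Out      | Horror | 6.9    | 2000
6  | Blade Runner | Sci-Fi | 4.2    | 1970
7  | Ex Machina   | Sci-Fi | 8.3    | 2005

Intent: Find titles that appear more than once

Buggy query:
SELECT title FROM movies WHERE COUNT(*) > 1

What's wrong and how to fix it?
Bug: COUNT(*) is an aggregate and cannot be used in WHERE

Fix: GROUP BY title, then filter groups with HAVING COUNT(*) > 1

Corrected query:
SELECT title FROM movies GROUP BY title HAVING COUNT(*) > 1

Result:
title       
------------
Blade Runner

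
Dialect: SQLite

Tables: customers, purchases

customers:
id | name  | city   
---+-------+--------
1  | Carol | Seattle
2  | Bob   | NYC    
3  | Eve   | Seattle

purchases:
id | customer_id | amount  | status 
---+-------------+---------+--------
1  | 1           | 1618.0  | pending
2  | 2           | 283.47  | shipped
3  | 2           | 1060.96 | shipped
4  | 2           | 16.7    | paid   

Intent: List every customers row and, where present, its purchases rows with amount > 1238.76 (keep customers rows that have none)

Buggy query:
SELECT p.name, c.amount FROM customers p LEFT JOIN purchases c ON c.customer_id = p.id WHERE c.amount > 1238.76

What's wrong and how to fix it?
Bug: A WHERE condition on the right-hand table after LEFT JOIN drops unmatched parents

Fix: Put 'c.amount > 1238.76' in the JOIN's ON clause instead of WHERE

Corrected query:
SELECT p.name, c.amount FROM customers p LEFT JOIN purchases c ON c.customer_id = p.id AND c.amount > 1238.76

Result:
name  | amount
------+-------
Carol | 1618  
Bob   | NULL  
Eve   | NULL  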